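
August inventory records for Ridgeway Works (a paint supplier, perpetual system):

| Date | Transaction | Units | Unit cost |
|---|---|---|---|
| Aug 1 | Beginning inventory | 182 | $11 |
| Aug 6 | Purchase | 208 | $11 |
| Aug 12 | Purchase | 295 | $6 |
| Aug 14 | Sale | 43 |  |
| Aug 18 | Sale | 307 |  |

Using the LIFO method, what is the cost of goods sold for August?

COGS = $2,375

Aug 14, 43 sold [LIFO — newest first]: 43 @ $6 = $258
Aug 18, 307 sold [LIFO — newest first]: 252 @ $6 + 55 @ $11 = $2,117
Total COGS = $258 + $2,117 = $2,375
Ending inventory: 182 @ $11 + 153 @ $11 = $3,685
Check: goods available $6,060 = COGS $2,375 + ending $3,685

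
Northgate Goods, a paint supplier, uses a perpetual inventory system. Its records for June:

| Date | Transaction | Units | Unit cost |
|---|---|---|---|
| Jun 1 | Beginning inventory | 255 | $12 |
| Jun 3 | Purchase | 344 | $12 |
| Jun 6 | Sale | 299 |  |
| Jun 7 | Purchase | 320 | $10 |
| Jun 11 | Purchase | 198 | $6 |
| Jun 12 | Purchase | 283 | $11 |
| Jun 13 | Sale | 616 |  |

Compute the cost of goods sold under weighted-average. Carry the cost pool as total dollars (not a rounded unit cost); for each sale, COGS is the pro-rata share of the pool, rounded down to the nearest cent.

COGS = $9,798.91

After Jun 1: 255 on hand, pool $3,060.00 (≈ $12.0000 each)
After Jun 3: 599 on hand, pool $7,188.00 (≈ $12.0000 each)
Jun 6, sell 299: 299/599 × $7,188.00 → $3,588.00
After Jun 7: 620 on hand, pool $6,800.00 (≈ $10.9677 each)
After Jun 11: 818 on hand, pool $7,988.00 (≈ $9.7653 each)
After Jun 12: 1101 on hand, pool $11,101.00 (≈ $10.0827 each)
Jun 13, sell 616: 616/1101 × $11,101.00 → $6,210.91
Total COGS = $3,588.00 + $6,210.91 = $9,798.91
Ending inventory (cost pool remaining) = $4,890.09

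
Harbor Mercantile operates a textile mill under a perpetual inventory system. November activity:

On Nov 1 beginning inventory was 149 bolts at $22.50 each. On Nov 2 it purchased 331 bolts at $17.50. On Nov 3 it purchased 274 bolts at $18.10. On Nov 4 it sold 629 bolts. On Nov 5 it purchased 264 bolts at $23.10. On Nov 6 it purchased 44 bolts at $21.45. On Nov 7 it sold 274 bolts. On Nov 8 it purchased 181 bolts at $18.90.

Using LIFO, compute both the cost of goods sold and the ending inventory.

COGS = $17,548.70; ending inventory = $7,018.80

Nov 4, 629 sold [LIFO — newest first]: 274 @ $18.10 + 331 @ $17.50 + 24 @ $22.50 = $11,291.90
Nov 7, 274 sold [LIFO — newest first]: 44 @ $21.45 + 230 @ $23.10 = $6,256.80
Total COGS = $11,291.90 + $6,256.80 = $17,548.70
Ending inventory: 125 @ $22.50 + 34 @ $23.10 + 181 @ $18.90 = $7,018.80
Check: goods available $24,567.50 = COGS $17,548.70 + ending $7,018.80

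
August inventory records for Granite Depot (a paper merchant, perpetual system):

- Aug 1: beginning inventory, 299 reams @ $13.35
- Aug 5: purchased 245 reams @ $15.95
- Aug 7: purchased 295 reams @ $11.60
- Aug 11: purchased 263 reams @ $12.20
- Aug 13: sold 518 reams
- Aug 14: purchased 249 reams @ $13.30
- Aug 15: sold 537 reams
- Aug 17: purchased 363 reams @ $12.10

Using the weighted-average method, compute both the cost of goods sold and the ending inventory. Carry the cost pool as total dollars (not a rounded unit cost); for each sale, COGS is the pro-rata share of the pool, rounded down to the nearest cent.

COGS = $13,928.73; ending inventory = $8,305.27

After Aug 1: 299 on hand, pool $3,991.65 (≈ $13.3500 each)
After Aug 5: 544 on hand, pool $7,899.40 (≈ $14.5210 each)
After Aug 7: 839 on hand, pool $11,321.40 (≈ $13.4939 each)
After Aug 11: 1102 on hand, pool $14,530.00 (≈ $13.1851 each)
Aug 13, sell 518: 518/1102 × $14,530.00 → $6,829.89
After Aug 14: 833 on hand, pool $11,011.81 (≈ $13.2195 each)
Aug 15, sell 537: 537/833 × $11,011.81 → $7,098.84
After Aug 17: 659 on hand, pool $8,305.27 (≈ $12.6028 each)
Total COGS = $6,829.89 + $7,098.84 = $13,928.73
Ending inventory (cost pool remaining) = $8,305.27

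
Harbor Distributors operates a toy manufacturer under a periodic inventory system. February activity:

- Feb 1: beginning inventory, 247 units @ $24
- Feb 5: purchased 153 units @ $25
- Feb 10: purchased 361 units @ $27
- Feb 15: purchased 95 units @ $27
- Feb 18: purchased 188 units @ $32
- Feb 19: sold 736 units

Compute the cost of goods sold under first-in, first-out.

Feb 19, 736 sold [FIFO — oldest first]: 247 @ $24 + 153 @ $25 + 336 @ $27 = $18,825
Ending inventory: 25 @ $27 + 95 @ $27 + 188 @ $32 = $9,256

COGS = $18,825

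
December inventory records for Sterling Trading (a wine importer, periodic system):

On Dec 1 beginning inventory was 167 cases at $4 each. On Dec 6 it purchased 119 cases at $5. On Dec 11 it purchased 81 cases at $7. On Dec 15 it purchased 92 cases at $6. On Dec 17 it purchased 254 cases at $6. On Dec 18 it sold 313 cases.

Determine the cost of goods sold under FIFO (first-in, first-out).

COGS = $1,452

Dec 18, 313 sold [FIFO — oldest first]: 167 @ $4 + 119 @ $5 + 27 @ $7 = $1,452
Ending inventory: 54 @ $7 + 92 @ $6 + 254 @ $6 = $2,454
Check: goods available $3,906 = COGS $1,452 + ending $2,454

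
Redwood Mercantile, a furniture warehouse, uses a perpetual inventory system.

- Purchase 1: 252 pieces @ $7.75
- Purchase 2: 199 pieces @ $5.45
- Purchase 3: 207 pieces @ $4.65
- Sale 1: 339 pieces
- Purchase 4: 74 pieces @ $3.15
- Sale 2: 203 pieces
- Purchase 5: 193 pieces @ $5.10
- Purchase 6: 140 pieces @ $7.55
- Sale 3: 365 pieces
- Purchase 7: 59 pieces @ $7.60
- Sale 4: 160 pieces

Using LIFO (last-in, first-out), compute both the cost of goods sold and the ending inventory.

COGS = $6,281.15; ending inventory = $441.75

Sale 1 (339) [LIFO — newest first]: 207 @ $4.65 + 132 @ $5.45 = $1,681.95
Sale 2 (203) [LIFO — newest first]: 74 @ $3.15 + 67 @ $5.45 + 62 @ $7.75 = $1,078.75
Sale 3 (365) [LIFO — newest first]: 140 @ $7.55 + 193 @ $5.10 + 32 @ $7.75 = $2,289.30
Sale 4 (160) [LIFO — newest first]: 59 @ $7.60 + 101 @ $7.75 = $1,231.15
Total COGS = $1,681.95 + $1,078.75 + $2,289.30 + $1,231.15 = $6,281.15
Ending inventory: 57 @ $7.75 = $441.75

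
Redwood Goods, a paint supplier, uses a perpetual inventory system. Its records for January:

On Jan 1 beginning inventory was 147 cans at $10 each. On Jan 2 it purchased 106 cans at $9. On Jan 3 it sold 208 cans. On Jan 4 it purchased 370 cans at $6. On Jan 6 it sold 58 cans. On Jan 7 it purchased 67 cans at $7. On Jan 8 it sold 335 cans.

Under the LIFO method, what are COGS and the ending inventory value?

Jan 3, 208 sold [LIFO — newest first]: 106 @ $9 + 102 @ $10 = $1,974
Jan 6, 58 sold [LIFO — newest first]: 58 @ $6 = $348
Jan 8, 335 sold [LIFO — newest first]: 67 @ $7 + 268 @ $6 = $2,077
Total COGS = $1,974 + $348 + $2,077 = $4,399
Ending inventory: 45 @ $10 + 44 @ $6 = $714

COGS = $4,399; ending inventory = $714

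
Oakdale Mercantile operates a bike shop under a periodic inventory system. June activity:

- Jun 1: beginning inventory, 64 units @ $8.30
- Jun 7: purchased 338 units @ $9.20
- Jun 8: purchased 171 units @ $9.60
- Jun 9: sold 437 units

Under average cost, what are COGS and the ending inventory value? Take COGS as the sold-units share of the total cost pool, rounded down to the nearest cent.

COGS = $4,028.63; ending inventory = $1,253.77

Jun 9, sell 437: 437/573 × $5,282.40 → $4,028.63
Ending inventory (cost pool remaining) = $1,253.77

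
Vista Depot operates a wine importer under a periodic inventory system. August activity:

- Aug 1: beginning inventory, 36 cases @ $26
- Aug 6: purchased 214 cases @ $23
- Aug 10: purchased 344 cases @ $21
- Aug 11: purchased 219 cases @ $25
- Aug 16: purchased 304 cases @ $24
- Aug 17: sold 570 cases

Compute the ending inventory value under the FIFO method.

Ending inventory = $13,275

Aug 17, 570 sold [FIFO — oldest first]: 36 @ $26 + 214 @ $23 + 320 @ $21 = $12,578
Ending inventory: 24 @ $21 + 219 @ $25 + 304 @ $24 = $13,275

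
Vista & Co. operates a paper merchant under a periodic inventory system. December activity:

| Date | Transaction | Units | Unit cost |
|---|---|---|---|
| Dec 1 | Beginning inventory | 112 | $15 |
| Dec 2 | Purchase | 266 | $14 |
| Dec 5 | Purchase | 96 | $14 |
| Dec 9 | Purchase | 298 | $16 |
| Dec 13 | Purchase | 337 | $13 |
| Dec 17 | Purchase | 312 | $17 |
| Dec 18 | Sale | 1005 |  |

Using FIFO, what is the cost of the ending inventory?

Ending inventory = $6,656

Dec 18, 1005 sold [FIFO — oldest first]: 112 @ $15 + 266 @ $14 + 96 @ $14 + 298 @ $16 + 233 @ $13 = $14,545
Ending inventory: 104 @ $13 + 312 @ $17 = $6,656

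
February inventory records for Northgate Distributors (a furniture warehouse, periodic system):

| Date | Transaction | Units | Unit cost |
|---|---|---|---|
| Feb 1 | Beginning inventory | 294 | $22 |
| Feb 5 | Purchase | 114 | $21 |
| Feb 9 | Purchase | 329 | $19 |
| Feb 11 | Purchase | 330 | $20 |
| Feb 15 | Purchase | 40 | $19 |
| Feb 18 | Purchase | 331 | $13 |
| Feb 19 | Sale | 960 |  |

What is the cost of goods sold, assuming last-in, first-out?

Feb 19, 960 sold [LIFO — newest first]: 331 @ $13 + 40 @ $19 + 330 @ $20 + 259 @ $19 = $16,584
Ending inventory: 294 @ $22 + 114 @ $21 + 70 @ $19 = $10,192
Check: goods available $26,776 = COGS $16,584 + ending $10,192

COGS = $16,584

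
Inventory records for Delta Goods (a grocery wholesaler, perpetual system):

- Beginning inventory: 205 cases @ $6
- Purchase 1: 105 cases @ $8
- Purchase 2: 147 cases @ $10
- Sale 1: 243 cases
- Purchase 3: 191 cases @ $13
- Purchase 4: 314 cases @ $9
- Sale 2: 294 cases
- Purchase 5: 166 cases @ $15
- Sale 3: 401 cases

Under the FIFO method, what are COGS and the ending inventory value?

COGS = $8,633; ending inventory = $2,706

Sale 1 (243) [FIFO — oldest first]: 205 @ $6 + 38 @ $8 = $1,534
Sale 2 (294) [FIFO — oldest first]: 67 @ $8 + 147 @ $10 + 80 @ $13 = $3,046
Sale 3 (401) [FIFO — oldest first]: 111 @ $13 + 290 @ $9 = $4,053
Total COGS = $1,534 + $3,046 + $4,053 = $8,633
Ending inventory: 24 @ $9 + 166 @ $15 = $2,706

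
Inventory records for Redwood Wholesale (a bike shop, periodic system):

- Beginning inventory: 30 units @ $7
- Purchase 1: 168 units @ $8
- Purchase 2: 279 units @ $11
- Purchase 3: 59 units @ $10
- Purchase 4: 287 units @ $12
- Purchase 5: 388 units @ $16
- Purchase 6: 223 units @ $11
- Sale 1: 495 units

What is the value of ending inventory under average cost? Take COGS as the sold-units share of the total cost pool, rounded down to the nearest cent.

Sale 1, sell 495: 495/1434 × $17,318.00 → $5,977.97
Ending inventory (cost pool remaining) = $11,340.03

Ending inventory = $11,340.03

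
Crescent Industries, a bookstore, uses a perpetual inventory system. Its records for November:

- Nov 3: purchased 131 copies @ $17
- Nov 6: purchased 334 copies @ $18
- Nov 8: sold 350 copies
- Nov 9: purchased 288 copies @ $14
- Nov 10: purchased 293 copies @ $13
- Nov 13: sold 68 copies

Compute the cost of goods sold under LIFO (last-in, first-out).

Nov 8, 350 sold [LIFO — newest first]: 334 @ $18 + 16 @ $17 = $6,284
Nov 13, 68 sold [LIFO — newest first]: 68 @ $13 = $884
Total COGS = $6,284 + $884 = $7,168
Ending inventory: 115 @ $17 + 288 @ $14 + 225 @ $13 = $8,912

COGS = $7,168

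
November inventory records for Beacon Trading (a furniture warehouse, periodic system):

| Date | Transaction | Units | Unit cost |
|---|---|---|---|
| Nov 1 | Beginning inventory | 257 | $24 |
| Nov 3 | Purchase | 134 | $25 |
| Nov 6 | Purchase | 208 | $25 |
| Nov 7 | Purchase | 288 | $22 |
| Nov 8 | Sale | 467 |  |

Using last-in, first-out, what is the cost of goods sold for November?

Nov 8, 467 sold [LIFO — newest first]: 288 @ $22 + 179 @ $25 = $10,811
Ending inventory: 257 @ $24 + 134 @ $25 + 29 @ $25 = $10,243

COGS = $10,811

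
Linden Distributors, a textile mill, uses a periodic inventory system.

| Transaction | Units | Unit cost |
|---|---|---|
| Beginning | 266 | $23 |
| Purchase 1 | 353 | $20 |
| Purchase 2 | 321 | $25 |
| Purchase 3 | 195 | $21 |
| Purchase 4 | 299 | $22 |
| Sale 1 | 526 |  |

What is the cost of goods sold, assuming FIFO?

COGS = $11,318

Sale 1 (526) [FIFO — oldest first]: 266 @ $23 + 260 @ $20 = $11,318
Ending inventory: 93 @ $20 + 321 @ $25 + 195 @ $21 + 299 @ $22 = $20,558
Check: goods available $31,876 = COGS $11,318 + ending $20,558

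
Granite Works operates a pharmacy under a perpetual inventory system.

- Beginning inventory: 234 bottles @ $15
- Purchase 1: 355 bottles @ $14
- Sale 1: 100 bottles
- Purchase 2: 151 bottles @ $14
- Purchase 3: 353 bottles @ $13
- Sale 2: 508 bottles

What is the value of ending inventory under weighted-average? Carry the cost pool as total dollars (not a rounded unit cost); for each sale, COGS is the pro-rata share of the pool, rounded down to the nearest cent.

Ending inventory = $6,712.48

After Beginning: 234 on hand, pool $3,510.00 (≈ $15.0000 each)
After Purchase 1: 589 on hand, pool $8,480.00 (≈ $14.3973 each)
Sale 1, sell 100: 100/589 × $8,480.00 → $1,439.72
After Purchase 2: 640 on hand, pool $9,154.28 (≈ $14.3036 each)
After Purchase 3: 993 on hand, pool $13,743.28 (≈ $13.8402 each)
Sale 2, sell 508: 508/993 × $13,743.28 → $7,030.80
Total COGS = $1,439.72 + $7,030.80 = $8,470.52
Ending inventory (cost pool remaining) = $6,712.48
Check: goods available $15,183.00 = COGS $8,470.52 + ending $6,712.48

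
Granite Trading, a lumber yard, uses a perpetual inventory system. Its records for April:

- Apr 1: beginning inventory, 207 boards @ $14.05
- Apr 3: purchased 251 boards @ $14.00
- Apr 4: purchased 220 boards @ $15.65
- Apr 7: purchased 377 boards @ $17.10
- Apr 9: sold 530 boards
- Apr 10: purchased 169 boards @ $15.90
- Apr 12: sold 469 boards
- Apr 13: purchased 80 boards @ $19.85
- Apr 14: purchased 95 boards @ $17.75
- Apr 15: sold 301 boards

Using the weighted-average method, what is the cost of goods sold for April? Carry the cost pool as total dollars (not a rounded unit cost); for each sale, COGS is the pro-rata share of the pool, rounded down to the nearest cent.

COGS = $20,596.05

After Apr 1: 207 on hand, pool $2,908.35 (≈ $14.0500 each)
After Apr 3: 458 on hand, pool $6,422.35 (≈ $14.0226 each)
After Apr 4: 678 on hand, pool $9,865.35 (≈ $14.5507 each)
After Apr 7: 1055 on hand, pool $16,312.05 (≈ $15.4617 each)
Apr 9, sell 530: 530/1055 × $16,312.05 → $8,194.67
After Apr 10: 694 on hand, pool $10,804.48 (≈ $15.5684 each)
Apr 12, sell 469: 469/694 × $10,804.48 → $7,301.58
After Apr 13: 305 on hand, pool $5,090.90 (≈ $16.6915 each)
After Apr 14: 400 on hand, pool $6,777.15 (≈ $16.9429 each)
Apr 15, sell 301: 301/400 × $6,777.15 → $5,099.80
Total COGS = $8,194.67 + $7,301.58 + $5,099.80 = $20,596.05
Ending inventory (cost pool remaining) = $1,677.35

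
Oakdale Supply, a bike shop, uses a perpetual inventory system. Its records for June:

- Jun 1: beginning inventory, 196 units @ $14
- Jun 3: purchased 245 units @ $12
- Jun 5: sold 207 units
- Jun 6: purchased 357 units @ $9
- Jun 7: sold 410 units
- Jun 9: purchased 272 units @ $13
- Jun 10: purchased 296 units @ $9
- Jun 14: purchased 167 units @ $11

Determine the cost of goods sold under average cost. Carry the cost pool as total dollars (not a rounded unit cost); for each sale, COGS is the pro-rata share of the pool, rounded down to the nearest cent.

COGS = $6,989.30

After Jun 1: 196 on hand, pool $2,744.00 (≈ $14.0000 each)
After Jun 3: 441 on hand, pool $5,684.00 (≈ $12.8889 each)
Jun 5, sell 207: 207/441 × $5,684.00 → $2,668.00
After Jun 6: 591 on hand, pool $6,229.00 (≈ $10.5398 each)
Jun 7, sell 410: 410/591 × $6,229.00 → $4,321.30
After Jun 9: 453 on hand, pool $5,443.70 (≈ $12.0170 each)
After Jun 10: 749 on hand, pool $8,107.70 (≈ $10.8247 each)
After Jun 14: 916 on hand, pool $9,944.70 (≈ $10.8567 each)
Total COGS = $2,668.00 + $4,321.30 = $6,989.30
Ending inventory (cost pool remaining) = $9,944.70
Check: goods available $16,934.00 = COGS $6,989.30 + ending $9,944.70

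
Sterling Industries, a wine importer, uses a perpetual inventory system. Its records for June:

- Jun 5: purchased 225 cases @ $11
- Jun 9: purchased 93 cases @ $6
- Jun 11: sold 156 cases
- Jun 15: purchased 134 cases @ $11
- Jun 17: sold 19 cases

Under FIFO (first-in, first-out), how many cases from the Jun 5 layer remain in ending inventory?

Jun 11, 156 sold [FIFO — oldest first]: 156 @ $11 = $1,716
Jun 17, 19 sold [FIFO — oldest first]: 19 @ $11 = $209
Total COGS = $1,716 + $209 = $1,925
Ending inventory: 50 @ $11 + 93 @ $6 + 134 @ $11 = $2,582

50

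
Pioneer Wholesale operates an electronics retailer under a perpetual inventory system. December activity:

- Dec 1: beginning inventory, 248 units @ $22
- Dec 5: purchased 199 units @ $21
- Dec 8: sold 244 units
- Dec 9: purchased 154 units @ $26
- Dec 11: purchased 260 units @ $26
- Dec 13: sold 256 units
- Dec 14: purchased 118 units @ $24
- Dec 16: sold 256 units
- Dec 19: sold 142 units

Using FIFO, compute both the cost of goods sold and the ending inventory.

Dec 8, 244 sold [FIFO — oldest first]: 244 @ $22 = $5,368
Dec 13, 256 sold [FIFO — oldest first]: 4 @ $22 + 199 @ $21 + 53 @ $26 = $5,645
Dec 16, 256 sold [FIFO — oldest first]: 101 @ $26 + 155 @ $26 = $6,656
Dec 19, 142 sold [FIFO — oldest first]: 105 @ $26 + 37 @ $24 = $3,618
Total COGS = $5,368 + $5,645 + $6,656 + $3,618 = $21,287
Ending inventory: 81 @ $24 = $1,944

COGS = $21,287; ending inventory = $1,944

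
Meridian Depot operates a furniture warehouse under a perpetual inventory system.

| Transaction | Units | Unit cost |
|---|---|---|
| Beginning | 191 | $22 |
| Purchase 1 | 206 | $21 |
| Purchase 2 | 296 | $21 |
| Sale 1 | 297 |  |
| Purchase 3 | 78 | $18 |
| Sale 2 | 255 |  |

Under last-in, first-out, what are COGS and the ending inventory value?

COGS = $11,358; ending inventory = $4,790

Sale 1 (297) [LIFO — newest first]: 296 @ $21 + 1 @ $21 = $6,237
Sale 2 (255) [LIFO — newest first]: 78 @ $18 + 177 @ $21 = $5,121
Total COGS = $6,237 + $5,121 = $11,358
Ending inventory: 191 @ $22 + 28 @ $21 = $4,790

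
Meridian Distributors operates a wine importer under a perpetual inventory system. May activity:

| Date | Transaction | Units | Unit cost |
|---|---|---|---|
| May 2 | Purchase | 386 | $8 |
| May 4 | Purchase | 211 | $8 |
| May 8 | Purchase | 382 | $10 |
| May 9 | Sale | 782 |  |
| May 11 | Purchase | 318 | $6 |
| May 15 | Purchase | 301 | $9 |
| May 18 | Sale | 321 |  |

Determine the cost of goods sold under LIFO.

May 9, 782 sold [LIFO — newest first]: 382 @ $10 + 211 @ $8 + 189 @ $8 = $7,020
May 18, 321 sold [LIFO — newest first]: 301 @ $9 + 20 @ $6 = $2,829
Total COGS = $7,020 + $2,829 = $9,849
Ending inventory: 197 @ $8 + 298 @ $6 = $3,364
Check: goods available $13,213 = COGS $9,849 + ending $3,364

COGS = $9,849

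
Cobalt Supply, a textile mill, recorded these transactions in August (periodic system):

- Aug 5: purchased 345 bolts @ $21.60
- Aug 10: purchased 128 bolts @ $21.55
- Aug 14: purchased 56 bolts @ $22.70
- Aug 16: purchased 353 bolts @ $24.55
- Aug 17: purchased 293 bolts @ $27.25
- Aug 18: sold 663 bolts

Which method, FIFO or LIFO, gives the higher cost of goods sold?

LIFO

FIFO COGS: 345 @ $21.60 + 128 @ $21.55 + 56 @ $22.70 + 134 @ $24.55 = $14,771.30
LIFO COGS: 293 @ $27.25 + 353 @ $24.55 + 17 @ $22.70 = $17,036.30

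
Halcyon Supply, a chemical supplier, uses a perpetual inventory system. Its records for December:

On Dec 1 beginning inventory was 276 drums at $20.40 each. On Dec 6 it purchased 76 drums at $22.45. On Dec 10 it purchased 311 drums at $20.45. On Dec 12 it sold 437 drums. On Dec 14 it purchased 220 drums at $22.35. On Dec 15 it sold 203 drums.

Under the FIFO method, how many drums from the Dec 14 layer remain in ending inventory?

220

Dec 12, 437 sold [FIFO — oldest first]: 276 @ $20.40 + 76 @ $22.45 + 85 @ $20.45 = $9,074.85
Dec 15, 203 sold [FIFO — oldest first]: 203 @ $20.45 = $4,151.35
Total COGS = $9,074.85 + $4,151.35 = $13,226.20
Ending inventory: 23 @ $20.45 + 220 @ $22.35 = $5,387.35
Check: goods available $18,613.55 = COGS $13,226.20 + ending $5,387.35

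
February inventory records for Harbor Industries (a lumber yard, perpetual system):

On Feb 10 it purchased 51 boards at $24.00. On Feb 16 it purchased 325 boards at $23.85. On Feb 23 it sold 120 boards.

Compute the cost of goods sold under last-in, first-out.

Feb 23, 120 sold [LIFO — newest first]: 120 @ $23.85 = $2,862.00
Ending inventory: 51 @ $24.00 + 205 @ $23.85 = $6,113.25
Check: goods available $8,975.25 = COGS $2,862.00 + ending $6,113.25

COGS = $2,862.00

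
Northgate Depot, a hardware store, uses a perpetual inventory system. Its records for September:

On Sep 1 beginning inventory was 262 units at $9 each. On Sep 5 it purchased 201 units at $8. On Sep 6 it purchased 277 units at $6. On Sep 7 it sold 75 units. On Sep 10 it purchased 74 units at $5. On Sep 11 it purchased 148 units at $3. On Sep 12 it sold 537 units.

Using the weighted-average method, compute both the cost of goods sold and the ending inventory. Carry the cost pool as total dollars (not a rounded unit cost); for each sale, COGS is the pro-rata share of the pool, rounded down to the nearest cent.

COGS = $4,125.13; ending inventory = $2,316.87

After Sep 1: 262 on hand, pool $2,358.00 (≈ $9.0000 each)
After Sep 5: 463 on hand, pool $3,966.00 (≈ $8.5659 each)
After Sep 6: 740 on hand, pool $5,628.00 (≈ $7.6054 each)
Sep 7, sell 75: 75/740 × $5,628.00 → $570.40
After Sep 10: 739 on hand, pool $5,427.60 (≈ $7.3445 each)
After Sep 11: 887 on hand, pool $5,871.60 (≈ $6.6196 each)
Sep 12, sell 537: 537/887 × $5,871.60 → $3,554.73
Total COGS = $570.40 + $3,554.73 = $4,125.13
Ending inventory (cost pool remaining) = $2,316.87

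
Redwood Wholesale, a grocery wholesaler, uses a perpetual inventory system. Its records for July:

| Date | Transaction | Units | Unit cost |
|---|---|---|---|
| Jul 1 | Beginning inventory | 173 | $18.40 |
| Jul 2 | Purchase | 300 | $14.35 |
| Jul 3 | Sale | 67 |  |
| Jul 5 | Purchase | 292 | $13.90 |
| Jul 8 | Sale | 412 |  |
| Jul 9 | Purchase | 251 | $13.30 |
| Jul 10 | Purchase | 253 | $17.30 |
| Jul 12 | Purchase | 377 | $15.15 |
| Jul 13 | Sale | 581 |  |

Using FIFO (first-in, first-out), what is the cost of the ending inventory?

Jul 3, 67 sold [FIFO — oldest first]: 67 @ $18.40 = $1,232.80
Jul 8, 412 sold [FIFO — oldest first]: 106 @ $18.40 + 300 @ $14.35 + 6 @ $13.90 = $6,338.80
Jul 13, 581 sold [FIFO — oldest first]: 286 @ $13.90 + 251 @ $13.30 + 44 @ $17.30 = $8,074.90
Total COGS = $1,232.80 + $6,338.80 + $8,074.90 = $15,646.50
Ending inventory: 209 @ $17.30 + 377 @ $15.15 = $9,327.25

Ending inventory = $9,327.25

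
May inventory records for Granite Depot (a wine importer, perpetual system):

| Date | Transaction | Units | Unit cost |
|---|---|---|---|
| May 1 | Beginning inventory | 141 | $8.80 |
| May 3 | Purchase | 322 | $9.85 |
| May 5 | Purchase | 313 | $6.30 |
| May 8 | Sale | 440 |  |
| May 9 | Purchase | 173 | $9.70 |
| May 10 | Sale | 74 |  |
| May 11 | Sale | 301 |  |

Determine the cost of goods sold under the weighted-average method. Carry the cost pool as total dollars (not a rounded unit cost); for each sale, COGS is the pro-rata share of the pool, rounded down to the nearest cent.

COGS = $6,892.96

After May 1: 141 on hand, pool $1,240.80 (≈ $8.8000 each)
After May 3: 463 on hand, pool $4,412.50 (≈ $9.5302 each)
After May 5: 776 on hand, pool $6,384.40 (≈ $8.2273 each)
May 8, sell 440: 440/776 × $6,384.40 → $3,620.02
After May 9: 509 on hand, pool $4,442.48 (≈ $8.7279 each)
May 10, sell 74: 74/509 × $4,442.48 → $645.86
May 11, sell 301: 301/435 × $3,796.62 → $2,627.08
Total COGS = $3,620.02 + $645.86 + $2,627.08 = $6,892.96
Ending inventory (cost pool remaining) = $1,169.54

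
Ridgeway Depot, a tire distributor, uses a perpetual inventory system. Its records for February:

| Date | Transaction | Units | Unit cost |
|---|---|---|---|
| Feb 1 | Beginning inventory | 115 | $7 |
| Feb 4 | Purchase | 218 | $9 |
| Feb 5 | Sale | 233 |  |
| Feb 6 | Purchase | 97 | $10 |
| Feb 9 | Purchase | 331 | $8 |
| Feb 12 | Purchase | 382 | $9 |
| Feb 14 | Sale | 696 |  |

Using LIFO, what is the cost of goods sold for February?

Feb 5, 233 sold [LIFO — newest first]: 218 @ $9 + 15 @ $7 = $2,067
Feb 14, 696 sold [LIFO — newest first]: 382 @ $9 + 314 @ $8 = $5,950
Total COGS = $2,067 + $5,950 = $8,017
Ending inventory: 100 @ $7 + 97 @ $10 + 17 @ $8 = $1,806

COGS = $8,017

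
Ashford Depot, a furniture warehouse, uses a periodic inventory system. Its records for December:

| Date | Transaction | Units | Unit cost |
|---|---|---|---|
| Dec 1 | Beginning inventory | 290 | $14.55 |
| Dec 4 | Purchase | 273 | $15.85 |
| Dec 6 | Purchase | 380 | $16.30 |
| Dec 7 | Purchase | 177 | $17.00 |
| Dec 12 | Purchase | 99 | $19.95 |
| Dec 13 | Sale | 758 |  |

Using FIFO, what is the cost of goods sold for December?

Dec 13, 758 sold [FIFO — oldest first]: 290 @ $14.55 + 273 @ $15.85 + 195 @ $16.30 = $11,725.05
Ending inventory: 185 @ $16.30 + 177 @ $17.00 + 99 @ $19.95 = $7,999.55

COGS = $11,725.05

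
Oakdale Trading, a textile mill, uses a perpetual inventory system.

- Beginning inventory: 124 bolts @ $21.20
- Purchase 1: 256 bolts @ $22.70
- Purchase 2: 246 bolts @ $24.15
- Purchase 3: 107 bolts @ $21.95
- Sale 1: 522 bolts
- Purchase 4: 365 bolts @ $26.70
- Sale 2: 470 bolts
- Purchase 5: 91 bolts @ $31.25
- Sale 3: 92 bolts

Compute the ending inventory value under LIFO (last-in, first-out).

Ending inventory = $2,226.00

Sale 1 (522) [LIFO — newest first]: 107 @ $21.95 + 246 @ $24.15 + 169 @ $22.70 = $12,125.85
Sale 2 (470) [LIFO — newest first]: 365 @ $26.70 + 87 @ $22.70 + 18 @ $21.20 = $12,102.00
Sale 3 (92) [LIFO — newest first]: 91 @ $31.25 + 1 @ $21.20 = $2,864.95
Total COGS = $12,125.85 + $12,102.00 + $2,864.95 = $27,092.80
Ending inventory: 105 @ $21.20 = $2,226.00
Check: goods available $29,318.80 = COGS $27,092.80 + ending $2,226.00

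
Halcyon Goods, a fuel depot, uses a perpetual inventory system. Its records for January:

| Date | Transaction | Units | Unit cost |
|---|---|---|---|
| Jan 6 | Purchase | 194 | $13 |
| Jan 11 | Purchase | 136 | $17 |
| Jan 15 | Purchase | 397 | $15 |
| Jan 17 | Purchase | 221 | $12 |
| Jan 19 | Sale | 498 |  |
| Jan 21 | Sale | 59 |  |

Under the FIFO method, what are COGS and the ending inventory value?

Jan 19, 498 sold [FIFO — oldest first]: 194 @ $13 + 136 @ $17 + 168 @ $15 = $7,354
Jan 21, 59 sold [FIFO — oldest first]: 59 @ $15 = $885
Total COGS = $7,354 + $885 = $8,239
Ending inventory: 170 @ $15 + 221 @ $12 = $5,202

COGS = $8,239; ending inventory = $5,202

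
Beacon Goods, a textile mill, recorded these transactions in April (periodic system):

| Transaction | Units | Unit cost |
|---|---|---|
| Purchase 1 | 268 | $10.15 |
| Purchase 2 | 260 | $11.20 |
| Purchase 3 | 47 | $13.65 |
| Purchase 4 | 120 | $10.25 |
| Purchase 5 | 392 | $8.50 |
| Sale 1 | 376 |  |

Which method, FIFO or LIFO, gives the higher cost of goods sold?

FIFO COGS: 268 @ $10.15 + 108 @ $11.20 = $3,929.80
LIFO COGS: 376 @ $8.50 = $3,196.00

FIFO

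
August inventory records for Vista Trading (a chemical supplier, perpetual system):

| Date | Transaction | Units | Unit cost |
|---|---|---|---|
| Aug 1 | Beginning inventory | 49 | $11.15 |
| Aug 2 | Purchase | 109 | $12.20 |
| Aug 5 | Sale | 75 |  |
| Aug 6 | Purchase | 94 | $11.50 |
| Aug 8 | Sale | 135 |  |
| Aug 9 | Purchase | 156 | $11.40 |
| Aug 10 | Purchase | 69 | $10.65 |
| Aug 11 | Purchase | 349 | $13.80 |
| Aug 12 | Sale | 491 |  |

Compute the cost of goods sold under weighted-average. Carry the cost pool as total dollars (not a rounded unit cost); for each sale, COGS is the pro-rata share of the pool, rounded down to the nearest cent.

COGS = $8,699.78

After Aug 1: 49 on hand, pool $546.35 (≈ $11.1500 each)
After Aug 2: 158 on hand, pool $1,876.15 (≈ $11.8744 each)
Aug 5, sell 75: 75/158 × $1,876.15 → $890.57
After Aug 6: 177 on hand, pool $2,066.58 (≈ $11.6756 each)
Aug 8, sell 135: 135/177 × $2,066.58 → $1,576.20
After Aug 9: 198 on hand, pool $2,268.78 (≈ $11.4585 each)
After Aug 10: 267 on hand, pool $3,003.63 (≈ $11.2496 each)
After Aug 11: 616 on hand, pool $7,819.83 (≈ $12.6945 each)
Aug 12, sell 491: 491/616 × $7,819.83 → $6,233.01
Total COGS = $890.57 + $1,576.20 + $6,233.01 = $8,699.78
Ending inventory (cost pool remaining) = $1,586.82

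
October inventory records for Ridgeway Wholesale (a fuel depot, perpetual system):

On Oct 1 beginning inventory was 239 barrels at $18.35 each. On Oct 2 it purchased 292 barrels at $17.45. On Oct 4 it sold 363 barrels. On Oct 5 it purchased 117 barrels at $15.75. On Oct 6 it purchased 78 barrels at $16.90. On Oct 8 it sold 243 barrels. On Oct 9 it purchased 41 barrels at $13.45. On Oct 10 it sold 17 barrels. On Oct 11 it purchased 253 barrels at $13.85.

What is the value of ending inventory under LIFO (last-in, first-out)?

Oct 4, 363 sold [LIFO — newest first]: 292 @ $17.45 + 71 @ $18.35 = $6,398.25
Oct 8, 243 sold [LIFO — newest first]: 78 @ $16.90 + 117 @ $15.75 + 48 @ $18.35 = $4,041.75
Oct 10, 17 sold [LIFO — newest first]: 17 @ $13.45 = $228.65
Total COGS = $6,398.25 + $4,041.75 + $228.65 = $10,668.65
Ending inventory: 120 @ $18.35 + 24 @ $13.45 + 253 @ $13.85 = $6,028.85

Ending inventory = $6,028.85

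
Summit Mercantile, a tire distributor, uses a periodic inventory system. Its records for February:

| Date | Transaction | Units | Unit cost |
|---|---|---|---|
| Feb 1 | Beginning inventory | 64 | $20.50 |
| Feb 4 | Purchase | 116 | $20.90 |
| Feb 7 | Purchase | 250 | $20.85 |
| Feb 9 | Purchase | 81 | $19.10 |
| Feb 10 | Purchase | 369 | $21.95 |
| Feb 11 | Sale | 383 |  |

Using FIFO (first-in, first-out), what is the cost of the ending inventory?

Feb 11, 383 sold [FIFO — oldest first]: 64 @ $20.50 + 116 @ $20.90 + 203 @ $20.85 = $7,968.95
Ending inventory: 47 @ $20.85 + 81 @ $19.10 + 369 @ $21.95 = $10,626.60
Check: goods available $18,595.55 = COGS $7,968.95 + ending $10,626.60

Ending inventory = $10,626.60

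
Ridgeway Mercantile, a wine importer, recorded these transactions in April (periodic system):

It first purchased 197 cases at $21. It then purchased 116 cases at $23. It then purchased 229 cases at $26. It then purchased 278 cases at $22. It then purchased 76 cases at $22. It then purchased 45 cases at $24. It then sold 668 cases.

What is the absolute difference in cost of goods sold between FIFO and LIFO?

FIFO COGS: 197 @ $21 + 116 @ $23 + 229 @ $26 + 126 @ $22 = $15,531
LIFO COGS: 45 @ $24 + 76 @ $22 + 278 @ $22 + 229 @ $26 + 40 @ $23 = $15,742
Difference = |$15,531 − $15,742| = $211

$211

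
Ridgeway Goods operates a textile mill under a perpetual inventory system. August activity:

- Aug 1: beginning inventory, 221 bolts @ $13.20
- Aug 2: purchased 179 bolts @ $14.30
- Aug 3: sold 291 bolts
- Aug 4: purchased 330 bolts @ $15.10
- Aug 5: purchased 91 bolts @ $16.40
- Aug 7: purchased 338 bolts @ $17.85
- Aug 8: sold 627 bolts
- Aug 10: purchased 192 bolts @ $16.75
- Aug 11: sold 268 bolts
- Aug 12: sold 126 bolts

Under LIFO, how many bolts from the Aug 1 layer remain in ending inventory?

39

Aug 3, 291 sold [LIFO — newest first]: 179 @ $14.30 + 112 @ $13.20 = $4,038.10
Aug 8, 627 sold [LIFO — newest first]: 338 @ $17.85 + 91 @ $16.40 + 198 @ $15.10 = $10,515.50
Aug 11, 268 sold [LIFO — newest first]: 192 @ $16.75 + 76 @ $15.10 = $4,363.60
Aug 12, 126 sold [LIFO — newest first]: 56 @ $15.10 + 70 @ $13.20 = $1,769.60
Total COGS = $4,038.10 + $10,515.50 + $4,363.60 + $1,769.60 = $20,686.80
Ending inventory: 39 @ $13.20 = $514.80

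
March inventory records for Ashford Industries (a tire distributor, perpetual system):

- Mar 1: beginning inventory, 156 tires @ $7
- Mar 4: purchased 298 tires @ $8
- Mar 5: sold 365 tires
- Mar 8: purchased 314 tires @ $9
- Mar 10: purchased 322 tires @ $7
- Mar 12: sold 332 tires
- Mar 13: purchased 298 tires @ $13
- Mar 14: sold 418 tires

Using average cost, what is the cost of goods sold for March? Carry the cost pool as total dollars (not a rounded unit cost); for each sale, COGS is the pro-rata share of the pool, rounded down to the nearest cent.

After Mar 1: 156 on hand, pool $1,092.00 (≈ $7.0000 each)
After Mar 4: 454 on hand, pool $3,476.00 (≈ $7.6564 each)
Mar 5, sell 365: 365/454 × $3,476.00 → $2,794.58
After Mar 8: 403 on hand, pool $3,507.42 (≈ $8.7033 each)
After Mar 10: 725 on hand, pool $5,761.42 (≈ $7.9468 each)
Mar 12, sell 332: 332/725 × $5,761.42 → $2,638.33
After Mar 13: 691 on hand, pool $6,997.09 (≈ $10.1260 each)
Mar 14, sell 418: 418/691 × $6,997.09 → $4,232.68
Total COGS = $2,794.58 + $2,638.33 + $4,232.68 = $9,665.59
Ending inventory (cost pool remaining) = $2,764.41

COGS = $9,665.59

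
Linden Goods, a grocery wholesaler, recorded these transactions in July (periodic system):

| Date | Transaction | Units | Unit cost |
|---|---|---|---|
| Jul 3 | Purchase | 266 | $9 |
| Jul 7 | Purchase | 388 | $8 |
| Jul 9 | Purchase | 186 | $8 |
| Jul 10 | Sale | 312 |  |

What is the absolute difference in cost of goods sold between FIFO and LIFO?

$266

FIFO COGS: 266 @ $9 + 46 @ $8 = $2,762
LIFO COGS: 186 @ $8 + 126 @ $8 = $2,496
Difference = |$2,762 − $2,496| = $266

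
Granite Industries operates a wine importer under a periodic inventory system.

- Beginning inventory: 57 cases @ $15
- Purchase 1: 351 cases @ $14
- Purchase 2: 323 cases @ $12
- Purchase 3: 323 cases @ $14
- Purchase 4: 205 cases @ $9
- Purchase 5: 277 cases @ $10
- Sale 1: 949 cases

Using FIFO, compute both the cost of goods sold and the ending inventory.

COGS = $12,697; ending inventory = $6,085

Sale 1 (949) [FIFO — oldest first]: 57 @ $15 + 351 @ $14 + 323 @ $12 + 218 @ $14 = $12,697
Ending inventory: 105 @ $14 + 205 @ $9 + 277 @ $10 = $6,085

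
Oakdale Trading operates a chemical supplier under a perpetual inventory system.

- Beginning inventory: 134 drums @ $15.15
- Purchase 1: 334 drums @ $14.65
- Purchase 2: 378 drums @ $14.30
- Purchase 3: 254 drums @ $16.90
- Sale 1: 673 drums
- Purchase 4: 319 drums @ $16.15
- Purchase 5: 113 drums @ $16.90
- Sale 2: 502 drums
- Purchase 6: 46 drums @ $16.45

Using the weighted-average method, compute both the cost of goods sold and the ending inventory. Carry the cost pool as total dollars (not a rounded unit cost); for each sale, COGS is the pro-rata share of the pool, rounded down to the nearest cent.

After Beginning: 134 on hand, pool $2,030.10 (≈ $15.1500 each)
After Purchase 1: 468 on hand, pool $6,923.20 (≈ $14.7932 each)
After Purchase 2: 846 on hand, pool $12,328.60 (≈ $14.5728 each)
After Purchase 3: 1100 on hand, pool $16,621.20 (≈ $15.1102 each)
Sale 1, sell 673: 673/1100 × $16,621.20 → $10,169.15
After Purchase 4: 746 on hand, pool $11,603.90 (≈ $15.5548 each)
After Purchase 5: 859 on hand, pool $13,513.60 (≈ $15.7318 each)
Sale 2, sell 502: 502/859 × $13,513.60 → $7,897.35
After Purchase 6: 403 on hand, pool $6,372.95 (≈ $15.8138 each)
Total COGS = $10,169.15 + $7,897.35 = $18,066.50
Ending inventory (cost pool remaining) = $6,372.95
Check: goods available $24,439.45 = COGS $18,066.50 + ending $6,372.95

COGS = $18,066.50; ending inventory = $6,372.95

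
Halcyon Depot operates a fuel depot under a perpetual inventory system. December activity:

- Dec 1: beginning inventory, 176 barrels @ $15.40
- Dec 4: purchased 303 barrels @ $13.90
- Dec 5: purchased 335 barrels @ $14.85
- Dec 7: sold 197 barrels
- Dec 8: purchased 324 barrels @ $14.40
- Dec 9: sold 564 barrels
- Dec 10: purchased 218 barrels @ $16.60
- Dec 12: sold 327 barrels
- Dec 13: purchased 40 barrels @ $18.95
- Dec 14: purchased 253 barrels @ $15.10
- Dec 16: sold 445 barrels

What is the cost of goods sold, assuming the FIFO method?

Dec 7, 197 sold [FIFO — oldest first]: 176 @ $15.40 + 21 @ $13.90 = $3,002.30
Dec 9, 564 sold [FIFO — oldest first]: 282 @ $13.90 + 282 @ $14.85 = $8,107.50
Dec 12, 327 sold [FIFO — oldest first]: 53 @ $14.85 + 274 @ $14.40 = $4,732.65
Dec 16, 445 sold [FIFO — oldest first]: 50 @ $14.40 + 218 @ $16.60 + 40 @ $18.95 + 137 @ $15.10 = $7,165.50
Total COGS = $3,002.30 + $8,107.50 + $4,732.65 + $7,165.50 = $23,007.95
Ending inventory: 116 @ $15.10 = $1,751.60

COGS = $23,007.95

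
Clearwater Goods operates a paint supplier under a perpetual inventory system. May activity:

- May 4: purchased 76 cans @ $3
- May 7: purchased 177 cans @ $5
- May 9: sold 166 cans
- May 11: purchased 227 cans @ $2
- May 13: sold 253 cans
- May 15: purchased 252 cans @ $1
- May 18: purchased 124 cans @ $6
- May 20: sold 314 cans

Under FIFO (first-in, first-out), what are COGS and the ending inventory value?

May 9, 166 sold [FIFO — oldest first]: 76 @ $3 + 90 @ $5 = $678
May 13, 253 sold [FIFO — oldest first]: 87 @ $5 + 166 @ $2 = $767
May 20, 314 sold [FIFO — oldest first]: 61 @ $2 + 252 @ $1 + 1 @ $6 = $380
Total COGS = $678 + $767 + $380 = $1,825
Ending inventory: 123 @ $6 = $738

COGS = $1,825; ending inventory = $738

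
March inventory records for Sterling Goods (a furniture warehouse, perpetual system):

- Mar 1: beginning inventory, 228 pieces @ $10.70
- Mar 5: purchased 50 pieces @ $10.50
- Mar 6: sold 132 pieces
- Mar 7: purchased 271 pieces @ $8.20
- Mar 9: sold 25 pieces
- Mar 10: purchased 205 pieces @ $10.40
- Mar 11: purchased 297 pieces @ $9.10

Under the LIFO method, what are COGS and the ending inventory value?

COGS = $1,607.40; ending inventory = $8,414.10

Mar 6, 132 sold [LIFO — newest first]: 50 @ $10.50 + 82 @ $10.70 = $1,402.40
Mar 9, 25 sold [LIFO — newest first]: 25 @ $8.20 = $205.00
Total COGS = $1,402.40 + $205.00 = $1,607.40
Ending inventory: 146 @ $10.70 + 246 @ $8.20 + 205 @ $10.40 + 297 @ $9.10 = $8,414.10
Check: goods available $10,021.50 = COGS $1,607.40 + ending $8,414.10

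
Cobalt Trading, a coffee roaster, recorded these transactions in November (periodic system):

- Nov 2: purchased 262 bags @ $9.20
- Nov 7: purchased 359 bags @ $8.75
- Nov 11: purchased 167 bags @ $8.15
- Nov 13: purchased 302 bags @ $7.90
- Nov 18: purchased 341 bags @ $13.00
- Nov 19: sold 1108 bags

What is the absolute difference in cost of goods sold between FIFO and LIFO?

$1,254.85

FIFO COGS: 262 @ $9.20 + 359 @ $8.75 + 167 @ $8.15 + 302 @ $7.90 + 18 @ $13.00 = $9,532.50
LIFO COGS: 341 @ $13.00 + 302 @ $7.90 + 167 @ $8.15 + 298 @ $8.75 = $10,787.35
Difference = |$9,532.50 − $10,787.35| = $1,254.85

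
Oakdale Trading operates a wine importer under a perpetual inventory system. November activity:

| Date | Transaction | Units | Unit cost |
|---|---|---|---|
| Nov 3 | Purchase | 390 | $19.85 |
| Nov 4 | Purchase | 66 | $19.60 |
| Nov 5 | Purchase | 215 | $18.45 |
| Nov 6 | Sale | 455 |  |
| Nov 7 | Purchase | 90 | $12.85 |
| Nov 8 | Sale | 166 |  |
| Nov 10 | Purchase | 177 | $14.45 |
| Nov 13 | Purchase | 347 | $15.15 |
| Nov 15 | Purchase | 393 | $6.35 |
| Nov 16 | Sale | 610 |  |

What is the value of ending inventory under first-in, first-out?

Nov 6, 455 sold [FIFO — oldest first]: 390 @ $19.85 + 65 @ $19.60 = $9,015.50
Nov 8, 166 sold [FIFO — oldest first]: 1 @ $19.60 + 165 @ $18.45 = $3,063.85
Nov 16, 610 sold [FIFO — oldest first]: 50 @ $18.45 + 90 @ $12.85 + 177 @ $14.45 + 293 @ $15.15 = $9,075.60
Total COGS = $9,015.50 + $3,063.85 + $9,075.60 = $21,154.95
Ending inventory: 54 @ $15.15 + 393 @ $6.35 = $3,313.65

Ending inventory = $3,313.65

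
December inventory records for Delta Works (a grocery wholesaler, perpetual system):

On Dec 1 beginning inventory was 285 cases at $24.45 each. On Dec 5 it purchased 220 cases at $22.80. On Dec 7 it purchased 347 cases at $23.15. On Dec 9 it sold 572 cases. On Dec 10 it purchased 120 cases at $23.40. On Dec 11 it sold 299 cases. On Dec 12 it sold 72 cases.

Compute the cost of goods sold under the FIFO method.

COGS = $22,146.70

Dec 9, 572 sold [FIFO — oldest first]: 285 @ $24.45 + 220 @ $22.80 + 67 @ $23.15 = $13,535.30
Dec 11, 299 sold [FIFO — oldest first]: 280 @ $23.15 + 19 @ $23.40 = $6,926.60
Dec 12, 72 sold [FIFO — oldest first]: 72 @ $23.40 = $1,684.80
Total COGS = $13,535.30 + $6,926.60 + $1,684.80 = $22,146.70
Ending inventory: 29 @ $23.40 = $678.60
Check: goods available $22,825.30 = COGS $22,146.70 + ending $678.60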